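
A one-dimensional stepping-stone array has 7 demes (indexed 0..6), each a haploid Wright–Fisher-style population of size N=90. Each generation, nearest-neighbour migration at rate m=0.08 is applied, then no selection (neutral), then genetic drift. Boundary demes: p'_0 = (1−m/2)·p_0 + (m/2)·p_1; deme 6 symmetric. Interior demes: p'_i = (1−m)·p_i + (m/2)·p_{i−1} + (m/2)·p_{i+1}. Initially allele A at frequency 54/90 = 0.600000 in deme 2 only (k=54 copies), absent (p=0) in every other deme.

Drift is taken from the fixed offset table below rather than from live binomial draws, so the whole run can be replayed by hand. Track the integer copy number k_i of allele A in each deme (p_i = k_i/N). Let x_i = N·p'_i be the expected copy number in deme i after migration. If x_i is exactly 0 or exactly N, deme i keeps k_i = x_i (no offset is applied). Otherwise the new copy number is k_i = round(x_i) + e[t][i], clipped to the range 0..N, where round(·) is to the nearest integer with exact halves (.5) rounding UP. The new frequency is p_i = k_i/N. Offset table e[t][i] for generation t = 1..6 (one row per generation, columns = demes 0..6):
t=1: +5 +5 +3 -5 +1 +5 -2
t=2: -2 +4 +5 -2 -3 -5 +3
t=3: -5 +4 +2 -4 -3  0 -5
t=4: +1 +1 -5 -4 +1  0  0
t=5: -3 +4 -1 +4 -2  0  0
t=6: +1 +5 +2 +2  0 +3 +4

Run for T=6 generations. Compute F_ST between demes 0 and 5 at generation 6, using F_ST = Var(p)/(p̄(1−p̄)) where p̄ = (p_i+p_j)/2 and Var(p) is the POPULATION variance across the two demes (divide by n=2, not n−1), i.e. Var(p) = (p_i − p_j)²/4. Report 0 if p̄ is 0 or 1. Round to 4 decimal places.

t=0: k=[0 0 54 0 0 0 0]
t=1: x=[0.0000 2.1600 49.6800 2.1600 0.0000 0.0000 0.0000] k=[0 7 53 0 0 0 0]
t=2: x=[0.2800 8.5600 49.0400 2.1200 0.0000 0.0000 0.0000] k=[0 13 54 0 0 0 0]
t=3: x=[0.5200 14.1200 50.2000 2.1600 0.0000 0.0000 0.0000] k=[0 18 52 0 0 0 0]
t=4: x=[0.7200 18.6400 48.5600 2.0800 0.0000 0.0000 0.0000] k=[2 20 44 0 0 0 0]
t=5: x=[2.7200 20.2400 41.2800 1.7600 0.0000 0.0000 0.0000] k=[0 24 40 6 0 0 0]
t=6: x=[0.9600 23.6800 38.0000 7.1200 0.2400 0.0000 0.0000] k=[2 29 40 9 0 0 0]

0.0112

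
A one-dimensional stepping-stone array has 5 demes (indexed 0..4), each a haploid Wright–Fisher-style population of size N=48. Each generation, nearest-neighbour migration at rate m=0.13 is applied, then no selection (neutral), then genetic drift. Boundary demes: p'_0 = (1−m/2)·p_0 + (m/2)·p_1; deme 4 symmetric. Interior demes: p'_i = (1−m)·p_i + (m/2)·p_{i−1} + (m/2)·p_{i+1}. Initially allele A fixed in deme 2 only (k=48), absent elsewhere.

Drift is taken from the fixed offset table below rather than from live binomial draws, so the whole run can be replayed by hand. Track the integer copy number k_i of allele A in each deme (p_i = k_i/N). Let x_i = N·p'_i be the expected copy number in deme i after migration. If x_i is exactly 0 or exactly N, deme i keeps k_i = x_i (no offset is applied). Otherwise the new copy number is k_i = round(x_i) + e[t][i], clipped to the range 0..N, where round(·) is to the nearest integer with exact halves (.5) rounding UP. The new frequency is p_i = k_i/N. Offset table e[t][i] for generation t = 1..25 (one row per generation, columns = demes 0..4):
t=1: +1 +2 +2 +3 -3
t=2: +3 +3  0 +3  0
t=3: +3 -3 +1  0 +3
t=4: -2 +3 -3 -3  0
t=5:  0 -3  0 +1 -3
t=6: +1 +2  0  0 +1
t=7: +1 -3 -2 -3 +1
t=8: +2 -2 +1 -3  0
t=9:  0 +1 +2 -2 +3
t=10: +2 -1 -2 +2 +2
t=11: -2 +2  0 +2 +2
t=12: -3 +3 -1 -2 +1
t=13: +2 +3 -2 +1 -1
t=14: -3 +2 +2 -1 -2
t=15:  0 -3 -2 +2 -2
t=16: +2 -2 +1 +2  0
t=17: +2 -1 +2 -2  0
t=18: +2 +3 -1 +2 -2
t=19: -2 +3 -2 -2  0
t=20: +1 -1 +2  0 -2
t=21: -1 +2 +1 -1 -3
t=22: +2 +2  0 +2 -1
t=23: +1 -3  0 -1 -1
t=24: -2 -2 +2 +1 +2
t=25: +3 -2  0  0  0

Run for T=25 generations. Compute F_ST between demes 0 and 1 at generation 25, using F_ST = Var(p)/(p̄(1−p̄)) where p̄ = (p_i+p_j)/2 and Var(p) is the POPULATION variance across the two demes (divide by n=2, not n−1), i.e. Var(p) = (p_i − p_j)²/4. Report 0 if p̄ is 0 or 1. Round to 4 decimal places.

0.0189

t=0: k=[0 0 48 0 0]
t=1: x=[0.0000 3.1200 41.7600 3.1200 0.0000] k=[0 5 44 6 0]
t=2: x=[0.3250 7.2100 38.9950 8.0800 0.3900] k=[3 10 39 11 0]
t=3: x=[3.4550 11.4300 35.2950 12.1050 0.7150] k=[6 8 36 12 4]
t=4: x=[6.1300 9.6900 32.6200 13.0400 4.5200] k=[4 13 30 10 5]
t=5: x=[4.5850 13.5200 27.5950 10.9750 5.3250] k=[5 11 28 12 2]
t=6: x=[5.3900 11.7150 25.8550 12.3900 2.6500] k=[6 14 26 12 4]
t=7: x=[6.5200 14.2600 24.3100 12.3900 4.5200] k=[8 11 22 9 6]
t=8: x=[8.1950 11.5200 20.4400 9.6500 6.1950] k=[10 10 21 7 6]
t=9: x=[10.0000 10.7150 19.3750 7.8450 6.0650] k=[10 12 21 6 9]
t=10: x=[10.1300 12.4550 19.4400 7.1700 8.8050] k=[12 11 17 9 11]
t=11: x=[11.9350 11.4550 16.0900 9.6500 10.8700] k=[10 13 16 12 13]
t=12: x=[10.1950 13.0000 15.5450 12.3250 12.9350] k=[7 16 15 10 14]
t=13: x=[7.5850 15.3500 14.7400 10.5850 13.7400] k=[10 18 13 12 13]
t=14: x=[10.5200 17.1550 13.2600 12.1300 12.9350] k=[8 19 15 11 11]
t=15: x=[8.7150 18.0250 15.0000 11.2600 11.0000] k=[9 15 13 13 9]
t=16: x=[9.3900 14.4800 13.1300 12.7400 9.2600] k=[11 12 14 15 9]
t=17: x=[11.0650 12.0650 13.9350 14.5450 9.3900] k=[13 11 16 13 9]
t=18: x=[12.8700 11.4550 15.4800 12.9350 9.2600] k=[15 14 14 15 7]
t=19: x=[14.9350 14.0650 14.0650 14.4150 7.5200] k=[13 17 12 12 8]
t=20: x=[13.2600 16.4150 12.3250 11.7400 8.2600] k=[14 15 14 12 6]
t=21: x=[14.0650 14.8700 13.9350 11.7400 6.3900] k=[13 17 15 11 3]
t=22: x=[13.2600 16.6100 14.8700 10.7400 3.5200] k=[15 19 15 13 3]
t=23: x=[15.2600 18.4800 15.1300 12.4800 3.6500] k=[16 15 15 11 3]
t=24: x=[15.9350 15.0650 14.7400 10.7400 3.5200] k=[14 13 17 12 6]
t=25: x=[13.9350 13.3250 16.4150 11.9350 6.3900] k=[17 11 16 12 6]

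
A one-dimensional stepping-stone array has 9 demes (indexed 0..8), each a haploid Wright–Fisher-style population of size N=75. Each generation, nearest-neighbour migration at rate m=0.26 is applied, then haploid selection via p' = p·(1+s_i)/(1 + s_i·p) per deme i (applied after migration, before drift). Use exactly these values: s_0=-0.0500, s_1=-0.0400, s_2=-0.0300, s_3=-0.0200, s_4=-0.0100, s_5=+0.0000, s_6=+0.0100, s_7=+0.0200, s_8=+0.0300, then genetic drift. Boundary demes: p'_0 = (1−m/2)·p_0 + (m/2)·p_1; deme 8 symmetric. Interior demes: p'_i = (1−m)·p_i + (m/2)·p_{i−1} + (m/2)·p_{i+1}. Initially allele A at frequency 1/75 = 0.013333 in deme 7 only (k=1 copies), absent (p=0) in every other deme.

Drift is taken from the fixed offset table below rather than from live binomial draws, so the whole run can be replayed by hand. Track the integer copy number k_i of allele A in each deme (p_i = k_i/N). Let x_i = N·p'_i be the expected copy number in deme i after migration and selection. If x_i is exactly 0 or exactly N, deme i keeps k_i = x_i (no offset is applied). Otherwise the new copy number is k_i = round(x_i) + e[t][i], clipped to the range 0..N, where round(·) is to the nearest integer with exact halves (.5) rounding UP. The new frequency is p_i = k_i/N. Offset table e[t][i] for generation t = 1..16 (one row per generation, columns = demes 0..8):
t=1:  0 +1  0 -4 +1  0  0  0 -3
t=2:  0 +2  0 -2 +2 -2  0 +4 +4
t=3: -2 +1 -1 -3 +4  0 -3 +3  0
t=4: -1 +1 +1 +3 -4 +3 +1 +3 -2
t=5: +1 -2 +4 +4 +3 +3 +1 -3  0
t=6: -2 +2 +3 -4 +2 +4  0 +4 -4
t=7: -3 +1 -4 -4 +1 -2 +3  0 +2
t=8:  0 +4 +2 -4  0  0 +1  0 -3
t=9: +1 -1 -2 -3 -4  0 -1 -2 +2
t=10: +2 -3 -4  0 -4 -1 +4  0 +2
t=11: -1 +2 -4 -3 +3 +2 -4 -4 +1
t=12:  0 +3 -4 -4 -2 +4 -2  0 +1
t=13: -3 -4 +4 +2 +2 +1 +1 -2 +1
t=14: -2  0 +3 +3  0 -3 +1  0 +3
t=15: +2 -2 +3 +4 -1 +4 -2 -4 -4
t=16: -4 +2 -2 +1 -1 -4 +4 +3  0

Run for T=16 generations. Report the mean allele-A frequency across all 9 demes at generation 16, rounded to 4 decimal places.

0.0533

t=0: k=[0 0 0 0 0 0 0 1 0]
t=1: x=[0.0000 0.0000 0.0000 0.0000 0.0000 0.0000 0.1313 0.7547 0.1339] k=[0 0 0 0 0 0 0 1 0]
t=2: x=[0.0000 0.0000 0.0000 0.0000 0.0000 0.0000 0.1313 0.7547 0.1339] k=[0 0 0 0 0 0 0 5 4]
t=3: x=[0.0000 0.0000 0.0000 0.0000 0.0000 0.0000 0.6564 4.2996 4.2469] k=[0 0 0 0 0 0 0 7 4]
t=4: x=[0.0000 0.0000 0.0000 0.0000 0.0000 0.0000 0.9190 5.8052 4.5138] k=[0 0 0 0 0 0 2 9 3]
t=5: x=[0.0000 0.0000 0.0000 0.0000 0.0000 0.2600 2.6756 7.4417 3.8875] k=[0 0 0 0 0 3 4 4 4]
t=6: x=[0.0000 0.0000 0.0000 0.0000 0.3861 2.7400 3.9067 4.0757 4.1134] k=[0 0 0 0 2 7 4 8 0]
t=7: x=[0.0000 0.0000 0.0000 0.2548 2.3669 5.9600 4.9559 6.5575 1.0708] k=[0 0 0 0 3 4 8 7 3]
t=8: x=[0.0000 0.0000 0.0000 0.3822 2.7136 4.3900 7.4162 6.7303 3.6205] k=[0 0 0 0 3 4 8 7 1]
t=9: x=[0.0000 0.0000 0.0000 0.3822 2.7136 4.3900 7.4162 6.4661 1.8321] k=[0 0 0 0 0 4 6 4 4]
t=10: x=[0.0000 0.0000 0.0000 0.0000 0.5148 3.7400 5.5308 4.3403 4.1134] k=[0 0 0 0 0 3 10 4 6]
t=11: x=[0.0000 0.0000 0.0000 0.0000 0.3861 3.5200 8.3838 5.1339 5.8987] k=[0 0 0 0 3 6 4 1 7]
t=12: x=[0.0000 0.0000 0.0000 0.3822 2.9712 5.3500 3.9067 2.2121 6.3907] k=[0 0 0 0 1 9 2 2 7]
t=13: x=[0.0000 0.0000 0.0000 0.1274 1.8914 7.0500 2.9380 2.7011 6.5239] k=[0 0 0 2 4 8 4 1 8]
t=14: x=[0.0000 0.0000 0.2522 1.9610 4.2198 6.9600 4.1690 2.3446 7.2820] k=[0 0 3 5 4 4 5 2 10]
t=15: x=[0.0000 0.3745 2.7871 4.5234 4.0910 4.1300 4.5221 3.4954 9.1958] k=[0 0 6 9 3 8 3 0 5]
t=16: x=[0.0000 0.7491 5.4539 7.6895 4.3883 6.7000 3.2912 1.0605 4.4727] k=[0 3 3 9 3 3 7 4 4]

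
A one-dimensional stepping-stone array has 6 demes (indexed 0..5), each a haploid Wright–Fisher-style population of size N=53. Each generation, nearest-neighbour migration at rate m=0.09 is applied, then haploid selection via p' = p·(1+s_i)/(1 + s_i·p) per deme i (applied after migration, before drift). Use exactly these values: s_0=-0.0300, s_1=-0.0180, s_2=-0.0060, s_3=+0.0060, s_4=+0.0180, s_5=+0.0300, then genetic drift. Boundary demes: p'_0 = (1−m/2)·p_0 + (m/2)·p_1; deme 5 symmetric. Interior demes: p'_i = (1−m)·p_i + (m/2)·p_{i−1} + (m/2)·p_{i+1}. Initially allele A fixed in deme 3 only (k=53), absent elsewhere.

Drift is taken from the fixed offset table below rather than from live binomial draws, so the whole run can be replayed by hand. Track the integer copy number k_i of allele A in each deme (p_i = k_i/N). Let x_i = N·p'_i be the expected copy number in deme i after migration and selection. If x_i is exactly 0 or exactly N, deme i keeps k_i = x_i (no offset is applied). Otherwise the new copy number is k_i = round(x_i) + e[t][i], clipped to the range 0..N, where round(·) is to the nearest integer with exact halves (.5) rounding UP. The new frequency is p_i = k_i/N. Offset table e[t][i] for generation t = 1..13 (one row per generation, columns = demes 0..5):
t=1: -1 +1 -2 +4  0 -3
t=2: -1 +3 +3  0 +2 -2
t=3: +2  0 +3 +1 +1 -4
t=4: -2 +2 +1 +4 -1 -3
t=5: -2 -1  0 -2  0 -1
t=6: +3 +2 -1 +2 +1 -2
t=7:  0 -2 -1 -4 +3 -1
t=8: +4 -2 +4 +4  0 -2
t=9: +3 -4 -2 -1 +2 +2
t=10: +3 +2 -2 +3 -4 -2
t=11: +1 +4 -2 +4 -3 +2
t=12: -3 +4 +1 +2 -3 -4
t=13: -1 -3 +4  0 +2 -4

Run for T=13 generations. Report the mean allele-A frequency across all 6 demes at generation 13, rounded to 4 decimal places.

t=0: k=[0 0 0 53 0 0]
t=1: x=[0.0000 0.0000 2.3713 48.2559 2.4260 0.0000] k=[0 0 0 52 2 0]
t=2: x=[0.0000 0.0000 2.3266 47.4398 4.2289 0.0927] k=[0 0 5 47 6 0]
t=3: x=[0.0000 0.2210 6.6300 43.3124 7.6916 0.2781] k=[0 0 10 44 9 0]
t=4: x=[0.0000 0.4420 11.0274 40.9508 10.3174 0.4171] k=[0 2 12 45 9 0]
t=5: x=[0.0873 2.3194 12.9759 41.9474 10.3629 0.4171] k=[0 1 13 40 10 0]
t=6: x=[0.0437 1.4688 13.6140 37.5007 11.0553 0.4634] k=[3 3 13 40 12 0]
t=7: x=[2.9149 3.3919 13.7038 37.5905 12.8933 0.5560] k=[3 1 13 34 16 0]
t=8: x=[2.8274 1.6015 13.3448 32.3205 16.2906 0.7413] k=[7 0 17 36 16 0]
t=9: x=[6.5091 1.0609 17.0204 34.3174 16.3812 0.7413] k=[10 0 15 33 18 3]
t=10: x=[9.3138 1.1052 15.0700 31.5914 18.2127 3.7774] k=[12 3 13 35 14 2]
t=11: x=[11.3215 3.7906 13.4794 33.1393 14.5929 2.6124] k=[12 8 11 37 12 5]
t=12: x=[11.5426 8.1885 11.9791 34.7766 12.9841 5.4580] k=[9 12 13 37 10 1]
t=13: x=[8.9070 11.7431 13.9730 34.7766 10.9643 1.4460] k=[8 9 18 35 13 0]

0.2610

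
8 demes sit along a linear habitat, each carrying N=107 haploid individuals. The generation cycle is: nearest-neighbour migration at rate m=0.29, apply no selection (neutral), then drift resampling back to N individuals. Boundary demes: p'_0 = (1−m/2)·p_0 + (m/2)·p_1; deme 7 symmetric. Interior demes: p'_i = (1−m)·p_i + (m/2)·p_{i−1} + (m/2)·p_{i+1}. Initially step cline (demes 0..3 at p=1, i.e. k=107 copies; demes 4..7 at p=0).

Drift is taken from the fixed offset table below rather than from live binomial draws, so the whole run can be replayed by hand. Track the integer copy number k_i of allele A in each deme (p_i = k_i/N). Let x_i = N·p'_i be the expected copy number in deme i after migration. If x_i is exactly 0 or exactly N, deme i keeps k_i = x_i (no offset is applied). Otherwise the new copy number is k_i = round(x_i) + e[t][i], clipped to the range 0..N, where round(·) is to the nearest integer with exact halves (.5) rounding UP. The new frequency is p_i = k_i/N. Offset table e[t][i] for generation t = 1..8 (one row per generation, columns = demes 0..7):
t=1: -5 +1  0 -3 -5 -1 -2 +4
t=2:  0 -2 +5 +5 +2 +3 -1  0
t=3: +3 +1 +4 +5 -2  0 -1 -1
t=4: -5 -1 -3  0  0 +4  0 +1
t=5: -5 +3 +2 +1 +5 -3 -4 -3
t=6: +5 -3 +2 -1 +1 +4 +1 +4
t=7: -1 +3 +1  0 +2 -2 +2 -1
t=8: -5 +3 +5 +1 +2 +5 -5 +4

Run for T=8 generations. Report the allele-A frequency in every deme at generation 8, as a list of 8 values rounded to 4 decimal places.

t=0: k=[107 107 107 107 0 0 0 0]
t=1: x=[107.0000 107.0000 107.0000 91.4850 15.5150 0.0000 0.0000 0.0000] k=[107 107 107 88 11 0 0 0]
t=2: x=[107.0000 107.0000 104.2450 79.5900 20.5700 1.5950 0.0000 0.0000] k=[107 107 107 85 23 5 0 0]
t=3: x=[107.0000 107.0000 103.8100 79.2000 29.3800 6.8850 0.7250 0.0000] k=[107 107 107 84 27 7 0 0]
t=4: x=[107.0000 107.0000 103.6650 79.0700 32.3650 8.8850 1.0150 0.0000] k=[107 107 101 79 32 13 1 0]
t=5: x=[107.0000 106.1300 98.6800 75.3750 36.0600 14.0150 2.5950 0.1450] k=[107 107 101 76 41 11 0 0]
t=6: x=[107.0000 106.1300 98.2450 74.5500 41.7250 13.7550 1.5950 0.0000] k=[107 103 100 74 43 18 3 0]
t=7: x=[106.4200 103.1450 96.6650 73.2750 43.8700 19.4500 4.7400 0.4350] k=[105 106 98 73 46 17 7 0]
t=8: x=[105.1450 104.6950 95.5350 72.7100 45.7100 19.7550 7.4350 1.0150] k=[100 107 101 74 48 25 2 5]

[0.9346, 1.0000, 0.9439, 0.6916, 0.4486, 0.2336, 0.0187, 0.0467]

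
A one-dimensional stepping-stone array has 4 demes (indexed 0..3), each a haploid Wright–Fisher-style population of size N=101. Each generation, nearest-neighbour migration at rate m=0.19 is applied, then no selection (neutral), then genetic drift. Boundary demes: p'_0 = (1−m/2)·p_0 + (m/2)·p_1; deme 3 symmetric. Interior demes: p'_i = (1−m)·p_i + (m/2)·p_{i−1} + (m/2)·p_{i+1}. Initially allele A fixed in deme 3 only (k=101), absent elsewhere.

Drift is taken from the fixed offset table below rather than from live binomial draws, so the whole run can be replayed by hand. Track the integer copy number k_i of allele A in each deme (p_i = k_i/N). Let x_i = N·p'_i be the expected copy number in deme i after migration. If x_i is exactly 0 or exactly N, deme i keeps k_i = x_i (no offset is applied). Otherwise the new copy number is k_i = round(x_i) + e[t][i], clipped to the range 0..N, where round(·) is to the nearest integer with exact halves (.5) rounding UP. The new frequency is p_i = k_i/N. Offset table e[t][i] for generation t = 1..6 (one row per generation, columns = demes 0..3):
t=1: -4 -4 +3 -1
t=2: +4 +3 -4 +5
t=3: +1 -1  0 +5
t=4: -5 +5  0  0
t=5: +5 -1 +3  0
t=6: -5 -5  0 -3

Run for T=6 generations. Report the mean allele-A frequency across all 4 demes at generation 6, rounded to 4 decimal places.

0.2748

t=0: k=[0 0 0 101]
t=1: x=[0.0000 0.0000 9.5950 91.4050] k=[0 0 13 90]
t=2: x=[0.0000 1.2350 19.0800 82.6850] k=[0 4 15 88]
t=3: x=[0.3800 4.6650 20.8900 81.0650] k=[1 4 21 86]
t=4: x=[1.2850 5.3300 25.5600 79.8250] k=[0 10 26 80]
t=5: x=[0.9500 10.5700 29.6100 74.8700] k=[6 10 33 75]
t=6: x=[6.3800 11.8050 34.8050 71.0100] k=[1 7 35 68]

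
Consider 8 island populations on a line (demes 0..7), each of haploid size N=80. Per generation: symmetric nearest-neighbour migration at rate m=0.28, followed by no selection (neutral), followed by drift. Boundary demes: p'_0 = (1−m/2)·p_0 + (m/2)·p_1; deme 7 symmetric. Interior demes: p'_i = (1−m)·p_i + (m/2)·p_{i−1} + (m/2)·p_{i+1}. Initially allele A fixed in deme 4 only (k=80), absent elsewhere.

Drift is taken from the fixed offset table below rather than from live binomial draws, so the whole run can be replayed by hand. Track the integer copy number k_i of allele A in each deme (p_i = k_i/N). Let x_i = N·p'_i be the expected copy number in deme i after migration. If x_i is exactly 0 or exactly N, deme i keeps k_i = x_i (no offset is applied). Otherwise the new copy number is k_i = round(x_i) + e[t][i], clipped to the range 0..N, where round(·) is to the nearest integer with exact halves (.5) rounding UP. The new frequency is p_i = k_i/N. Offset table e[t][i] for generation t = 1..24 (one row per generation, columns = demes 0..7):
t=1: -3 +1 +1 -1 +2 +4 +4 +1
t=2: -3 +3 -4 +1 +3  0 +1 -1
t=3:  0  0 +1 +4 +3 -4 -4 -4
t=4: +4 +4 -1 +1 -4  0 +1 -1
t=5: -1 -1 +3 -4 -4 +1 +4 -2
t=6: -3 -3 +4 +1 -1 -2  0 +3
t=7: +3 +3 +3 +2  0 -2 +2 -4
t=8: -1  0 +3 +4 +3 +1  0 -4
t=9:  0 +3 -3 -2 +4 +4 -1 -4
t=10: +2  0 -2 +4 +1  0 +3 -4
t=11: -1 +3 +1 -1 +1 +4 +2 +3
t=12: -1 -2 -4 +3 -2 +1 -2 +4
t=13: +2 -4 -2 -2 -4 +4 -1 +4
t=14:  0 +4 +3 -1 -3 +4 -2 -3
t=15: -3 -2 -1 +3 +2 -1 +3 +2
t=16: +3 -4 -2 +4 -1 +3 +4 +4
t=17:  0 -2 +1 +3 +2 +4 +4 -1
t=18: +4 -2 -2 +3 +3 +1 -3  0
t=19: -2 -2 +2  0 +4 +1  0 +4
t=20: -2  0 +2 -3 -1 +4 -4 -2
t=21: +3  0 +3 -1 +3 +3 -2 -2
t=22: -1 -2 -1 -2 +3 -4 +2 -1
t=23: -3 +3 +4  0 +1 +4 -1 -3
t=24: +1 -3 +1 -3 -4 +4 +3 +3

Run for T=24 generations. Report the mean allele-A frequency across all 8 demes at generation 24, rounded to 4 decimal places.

t=0: k=[0 0 0 0 80 0 0 0]
t=1: x=[0.0000 0.0000 0.0000 11.2000 57.6000 11.2000 0.0000 0.0000] k=[0 0 0 10 60 15 0 0]
t=2: x=[0.0000 0.0000 1.4000 15.6000 46.7000 19.2000 2.1000 0.0000] k=[0 0 0 17 50 19 3 0]
t=3: x=[0.0000 0.0000 2.3800 19.2400 41.0400 21.1000 4.8200 0.4200] k=[0 0 3 23 44 17 1 0]
t=4: x=[0.0000 0.4200 5.3800 23.1400 37.2800 18.5400 3.1000 0.1400] k=[0 4 4 24 33 19 4 0]
t=5: x=[0.5600 3.4400 6.8000 22.4600 29.7800 18.8600 5.5400 0.5600] k=[0 2 10 18 26 20 10 0]
t=6: x=[0.2800 2.8400 10.0000 18.0000 24.0400 19.4400 10.0000 1.4000] k=[0 0 14 19 23 17 10 4]
t=7: x=[0.0000 1.9600 12.7400 18.8600 21.6000 16.8600 10.1400 4.8400] k=[0 5 16 21 22 15 12 1]
t=8: x=[0.7000 5.8400 15.1600 20.4400 20.8800 15.5600 10.8800 2.5400] k=[0 6 18 24 24 17 11 0]
t=9: x=[0.8400 6.8400 17.1600 23.1600 23.0200 17.1400 10.3000 1.5400] k=[1 10 14 21 27 21 9 0]
t=10: x=[2.2600 9.3000 14.4200 20.8600 25.3200 20.1600 9.4200 1.2600] k=[4 9 12 25 26 20 12 0]
t=11: x=[4.7000 8.7200 13.4000 23.3200 25.0200 19.7200 11.4400 1.6800] k=[4 12 14 22 26 24 13 5]
t=12: x=[5.1200 11.1600 14.8400 21.4400 25.1600 22.7400 13.4200 6.1200] k=[4 9 11 24 23 24 11 10]
t=13: x=[4.7000 8.5800 12.5400 22.0400 23.2800 22.0400 12.6800 10.1400] k=[7 5 11 20 19 26 12 14]
t=14: x=[6.7200 6.1200 11.4200 18.6000 20.1200 23.0600 14.2400 13.7200] k=[7 10 14 18 17 27 12 11]
t=15: x=[7.4200 10.1400 14.0000 17.3000 18.5400 23.5000 13.9600 11.1400] k=[4 8 13 20 21 23 17 13]
t=16: x=[4.5600 8.1400 13.2800 19.1600 21.1400 21.8800 17.2800 13.5600] k=[8 4 11 23 20 25 21 18]
t=17: x=[7.4400 5.5400 11.7000 20.9000 21.1200 23.7400 21.1400 18.4200] k=[7 4 13 24 23 28 25 17]
t=18: x=[6.5800 5.6800 13.2800 22.3200 23.8400 26.8800 24.3000 18.1200] k=[11 4 11 25 27 28 21 18]
t=19: x=[10.0200 5.9600 11.9800 23.3200 26.8600 26.8800 21.5600 18.4200] k=[8 4 14 23 31 28 22 22]
t=20: x=[7.4400 5.9600 13.8600 22.8600 29.4600 27.5800 22.8400 22.0000] k=[5 6 16 20 28 32 19 20]
t=21: x=[5.1400 7.2600 15.1600 20.5600 27.4400 29.6200 20.9600 19.8600] k=[8 7 18 20 30 33 19 18]
t=22: x=[7.8600 8.6800 16.7400 21.1200 29.0200 30.6200 20.8200 18.1400] k=[7 7 16 19 32 27 23 17]
t=23: x=[7.0000 8.2600 15.1600 20.4000 29.4800 27.1400 22.7200 17.8400] k=[4 11 19 20 30 31 22 15]
t=24: x=[4.9800 11.1400 18.0200 21.2600 28.7400 29.6000 22.2800 15.9800] k=[6 8 19 18 25 34 25 19]

0.2406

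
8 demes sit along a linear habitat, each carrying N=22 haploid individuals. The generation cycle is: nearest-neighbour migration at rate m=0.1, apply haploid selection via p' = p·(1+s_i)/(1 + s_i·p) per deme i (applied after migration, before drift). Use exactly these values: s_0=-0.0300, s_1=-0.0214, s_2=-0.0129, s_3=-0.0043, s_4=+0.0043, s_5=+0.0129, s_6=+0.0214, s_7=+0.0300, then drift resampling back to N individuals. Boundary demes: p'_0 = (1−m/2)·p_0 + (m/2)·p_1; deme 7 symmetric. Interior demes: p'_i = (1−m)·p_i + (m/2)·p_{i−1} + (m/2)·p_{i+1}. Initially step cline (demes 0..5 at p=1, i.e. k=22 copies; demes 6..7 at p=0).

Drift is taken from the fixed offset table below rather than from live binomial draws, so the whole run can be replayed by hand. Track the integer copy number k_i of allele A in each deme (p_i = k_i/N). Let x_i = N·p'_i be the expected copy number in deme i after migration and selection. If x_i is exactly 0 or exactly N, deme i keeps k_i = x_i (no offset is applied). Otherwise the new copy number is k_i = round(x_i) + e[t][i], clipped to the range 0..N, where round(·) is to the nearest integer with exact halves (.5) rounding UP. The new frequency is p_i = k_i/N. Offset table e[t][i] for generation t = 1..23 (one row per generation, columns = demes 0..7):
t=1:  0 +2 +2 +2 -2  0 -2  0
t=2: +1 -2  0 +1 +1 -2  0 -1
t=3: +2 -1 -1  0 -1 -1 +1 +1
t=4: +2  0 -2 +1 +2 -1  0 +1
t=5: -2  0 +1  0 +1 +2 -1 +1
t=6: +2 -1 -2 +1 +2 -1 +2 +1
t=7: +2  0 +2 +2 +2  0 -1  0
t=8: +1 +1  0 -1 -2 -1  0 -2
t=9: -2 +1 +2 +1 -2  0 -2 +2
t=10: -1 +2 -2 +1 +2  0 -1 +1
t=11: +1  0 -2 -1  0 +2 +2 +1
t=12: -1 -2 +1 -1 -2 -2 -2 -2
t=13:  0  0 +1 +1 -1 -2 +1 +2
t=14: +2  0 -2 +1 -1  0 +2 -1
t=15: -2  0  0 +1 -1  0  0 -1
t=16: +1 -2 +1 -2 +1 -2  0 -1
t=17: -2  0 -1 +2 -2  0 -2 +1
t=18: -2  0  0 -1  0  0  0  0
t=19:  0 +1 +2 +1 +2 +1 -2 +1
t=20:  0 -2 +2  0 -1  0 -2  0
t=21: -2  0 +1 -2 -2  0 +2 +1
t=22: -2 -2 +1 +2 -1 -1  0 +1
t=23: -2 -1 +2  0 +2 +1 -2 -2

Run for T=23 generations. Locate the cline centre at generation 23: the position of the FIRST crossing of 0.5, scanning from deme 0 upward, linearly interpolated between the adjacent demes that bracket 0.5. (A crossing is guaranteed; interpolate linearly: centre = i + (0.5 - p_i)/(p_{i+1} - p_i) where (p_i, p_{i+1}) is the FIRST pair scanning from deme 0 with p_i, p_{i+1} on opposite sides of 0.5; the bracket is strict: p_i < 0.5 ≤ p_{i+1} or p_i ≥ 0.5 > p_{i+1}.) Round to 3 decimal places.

t=0: k=[22 22 22 22 22 22 0 0]
t=1: x=[22.0000 22.0000 22.0000 22.0000 22.0000 20.9133 1.1223 0.0000] k=[22 22 22 22 22 21 0 0]
t=2: x=[22.0000 22.0000 22.0000 22.0000 21.9502 20.0232 1.0714 0.0000] k=[22 22 22 22 22 18 1 0]
t=3: x=[22.0000 22.0000 22.0000 22.0000 21.8008 17.3968 1.8353 0.0515] k=[22 22 22 22 21 16 3 1]
t=4: x=[22.0000 22.0000 22.0000 21.9498 20.8049 15.6580 3.6135 1.1313] k=[22 22 22 22 22 15 4 2]
t=5: x=[22.0000 22.0000 22.0000 22.0000 21.6515 14.8619 4.5256 2.1568] k=[22 22 22 22 22 17 4 3]
t=6: x=[22.0000 22.0000 22.0000 22.0000 21.7511 16.6521 4.6775 3.1285] k=[22 22 22 22 22 16 7 4]
t=7: x=[22.0000 22.0000 22.0000 22.0000 21.7013 15.9066 7.4036 4.2504] k=[22 22 22 22 22 16 6 4]
t=8: x=[22.0000 22.0000 22.0000 22.0000 21.7013 15.8569 6.4965 4.1995] k=[22 22 22 22 20 15 6 2]
t=9: x=[22.0000 22.0000 22.0000 21.8996 19.8583 14.8619 6.3452 2.2592] k=[22 22 22 22 18 15 4 4]
t=10: x=[22.0000 22.0000 22.0000 21.7991 18.0639 14.6628 4.6269 4.0976] k=[22 22 22 22 20 15 4 5]
t=11: x=[22.0000 22.0000 22.0000 21.8996 19.8583 14.7624 4.6775 5.0643] k=[22 22 22 21 20 17 7 6]
t=12: x=[22.0000 22.0000 21.9493 20.9959 19.9081 16.7017 7.5547 6.1805] k=[22 22 22 20 18 15 6 4]
t=13: x=[22.0000 22.0000 21.8987 19.9922 17.9642 14.7624 6.4461 4.1995] k=[22 22 22 21 17 13 7 6]
t=14: x=[22.0000 22.0000 21.9493 20.8453 17.0166 12.9683 7.3533 6.1805] k=[22 22 20 22 16 13 9 5]
t=15: x=[22.0000 21.8978 20.1784 21.5983 16.1684 13.0182 9.1128 5.3183] k=[22 22 20 22 15 13 9 4]
t=16: x=[22.0000 21.8978 20.1784 21.5481 15.2701 12.9683 9.0626 4.3523] k=[22 20 21 20 16 11 9 3]
t=17: x=[21.8969 20.1130 20.8864 19.8416 15.9688 11.2205 8.9120 3.3838] k=[20 20 20 22 14 11 7 4]
t=18: x=[19.9439 19.9603 20.0773 21.4979 14.2715 11.0205 7.1518 4.2504] k=[18 20 20 20 14 11 7 4]
t=19: x=[18.0013 19.8585 19.9763 19.6911 14.1717 11.0205 7.1518 4.2504] k=[18 21 22 21 16 12 5 5]
t=20: x=[18.0523 20.8772 21.8987 20.7951 16.0686 11.9200 5.4362 5.1151] k=[18 19 22 21 15 12 3 5]
t=21: x=[17.9503 19.0451 21.7974 20.7449 15.1702 11.7702 3.6135 5.0135] k=[16 19 22 19 13 12 6 6]
t=22: x=[16.0183 18.9435 21.6961 18.8384 13.2726 11.8201 6.3956 6.1298] k=[14 17 22 21 12 11 6 7]
t=23: x=[13.9956 17.0171 21.6961 20.5943 12.4232 10.8705 6.3956 7.0913] k=[12 16 22 21 14 12 4 5]

5.125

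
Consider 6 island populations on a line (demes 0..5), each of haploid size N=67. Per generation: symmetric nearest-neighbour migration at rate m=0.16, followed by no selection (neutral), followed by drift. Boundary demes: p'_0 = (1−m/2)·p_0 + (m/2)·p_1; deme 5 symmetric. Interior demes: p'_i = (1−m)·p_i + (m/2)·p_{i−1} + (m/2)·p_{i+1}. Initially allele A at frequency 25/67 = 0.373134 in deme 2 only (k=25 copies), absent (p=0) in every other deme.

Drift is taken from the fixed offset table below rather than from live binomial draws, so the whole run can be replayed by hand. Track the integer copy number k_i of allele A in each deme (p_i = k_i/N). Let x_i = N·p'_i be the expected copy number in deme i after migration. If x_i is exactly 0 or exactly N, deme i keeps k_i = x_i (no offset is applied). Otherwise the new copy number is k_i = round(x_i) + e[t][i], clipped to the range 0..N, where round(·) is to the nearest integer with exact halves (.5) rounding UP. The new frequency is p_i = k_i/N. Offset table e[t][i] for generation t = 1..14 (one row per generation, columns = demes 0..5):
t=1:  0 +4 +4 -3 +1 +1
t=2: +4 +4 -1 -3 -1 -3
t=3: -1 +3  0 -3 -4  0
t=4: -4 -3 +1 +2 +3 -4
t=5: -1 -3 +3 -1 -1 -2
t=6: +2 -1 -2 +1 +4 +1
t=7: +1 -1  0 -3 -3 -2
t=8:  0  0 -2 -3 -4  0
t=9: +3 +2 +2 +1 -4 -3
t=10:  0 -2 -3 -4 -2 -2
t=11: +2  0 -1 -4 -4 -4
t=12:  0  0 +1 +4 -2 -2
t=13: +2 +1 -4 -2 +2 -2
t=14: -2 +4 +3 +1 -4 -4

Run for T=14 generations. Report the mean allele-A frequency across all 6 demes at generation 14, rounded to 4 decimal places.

t=0: k=[0 0 25 0 0 0]
t=1: x=[0.0000 2.0000 21.0000 2.0000 0.0000 0.0000] k=[0 6 25 0 0 0]
t=2: x=[0.4800 7.0400 21.4800 2.0000 0.0000 0.0000] k=[4 11 20 0 0 0]
t=3: x=[4.5600 11.1600 17.6800 1.6000 0.0000 0.0000] k=[4 14 18 0 0 0]
t=4: x=[4.8000 13.5200 16.2400 1.4400 0.0000 0.0000] k=[1 11 17 3 0 0]
t=5: x=[1.8000 10.6800 15.4000 3.8800 0.2400 0.0000] k=[1 8 18 3 0 0]
t=6: x=[1.5600 8.2400 16.0000 3.9600 0.2400 0.0000] k=[4 7 14 5 4 0]
t=7: x=[4.2400 7.3200 12.7200 5.6400 3.7600 0.3200] k=[5 6 13 3 1 0]
t=8: x=[5.0800 6.4800 11.6400 3.6400 1.0800 0.0800] k=[5 6 10 1 0 0]
t=9: x=[5.0800 6.2400 8.9600 1.6400 0.0800 0.0000] k=[8 8 11 3 0 0]
t=10: x=[8.0000 8.2400 10.1200 3.4000 0.2400 0.0000] k=[8 6 7 0 0 0]
t=11: x=[7.8400 6.2400 6.3600 0.5600 0.0000 0.0000] k=[10 6 5 0 0 0]
t=12: x=[9.6800 6.2400 4.6800 0.4000 0.0000 0.0000] k=[10 6 6 4 0 0]
t=13: x=[9.6800 6.3200 5.8400 3.8400 0.3200 0.0000] k=[12 7 2 2 2 0]
t=14: x=[11.6000 7.0000 2.4000 2.0000 1.8400 0.1600] k=[10 11 5 3 0 0]

0.0721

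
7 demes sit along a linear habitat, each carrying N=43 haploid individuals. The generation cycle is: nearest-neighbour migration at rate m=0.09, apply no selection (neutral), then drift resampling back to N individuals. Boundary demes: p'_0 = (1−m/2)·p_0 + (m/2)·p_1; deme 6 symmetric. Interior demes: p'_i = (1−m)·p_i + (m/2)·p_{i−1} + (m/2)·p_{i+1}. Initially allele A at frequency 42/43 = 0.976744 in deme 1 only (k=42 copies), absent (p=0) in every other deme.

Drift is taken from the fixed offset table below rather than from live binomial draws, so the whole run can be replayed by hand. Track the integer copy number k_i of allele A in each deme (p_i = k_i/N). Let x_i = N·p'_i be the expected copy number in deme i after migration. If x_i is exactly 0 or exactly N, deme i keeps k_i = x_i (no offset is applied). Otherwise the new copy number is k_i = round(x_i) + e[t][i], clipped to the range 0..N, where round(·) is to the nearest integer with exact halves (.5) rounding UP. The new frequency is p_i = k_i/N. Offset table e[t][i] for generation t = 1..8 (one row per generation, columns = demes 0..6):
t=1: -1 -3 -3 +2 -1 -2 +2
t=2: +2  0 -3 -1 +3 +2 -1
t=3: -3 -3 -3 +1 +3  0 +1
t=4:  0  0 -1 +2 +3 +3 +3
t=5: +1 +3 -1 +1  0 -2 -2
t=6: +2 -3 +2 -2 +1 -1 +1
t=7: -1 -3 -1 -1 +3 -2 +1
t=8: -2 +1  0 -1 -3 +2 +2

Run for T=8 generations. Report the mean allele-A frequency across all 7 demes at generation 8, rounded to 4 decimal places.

t=0: k=[0 42 0 0 0 0 0]
t=1: x=[1.8900 38.2200 1.8900 0.0000 0.0000 0.0000 0.0000] k=[1 35 0 0 0 0 0]
t=2: x=[2.5300 31.8950 1.5750 0.0000 0.0000 0.0000 0.0000] k=[5 32 0 0 0 0 0]
t=3: x=[6.2150 29.3450 1.4400 0.0000 0.0000 0.0000 0.0000] k=[3 26 0 0 0 0 0]
t=4: x=[4.0350 23.7950 1.1700 0.0000 0.0000 0.0000 0.0000] k=[4 24 0 0 0 0 0]
t=5: x=[4.9000 22.0200 1.0800 0.0000 0.0000 0.0000 0.0000] k=[6 25 0 0 0 0 0]
t=6: x=[6.8550 23.0200 1.1250 0.0000 0.0000 0.0000 0.0000] k=[9 20 3 0 0 0 0]
t=7: x=[9.4950 18.7400 3.6300 0.1350 0.0000 0.0000 0.0000] k=[8 16 3 0 0 0 0]
t=8: x=[8.3600 15.0550 3.4500 0.1350 0.0000 0.0000 0.0000] k=[6 16 3 0 0 0 0]

0.0831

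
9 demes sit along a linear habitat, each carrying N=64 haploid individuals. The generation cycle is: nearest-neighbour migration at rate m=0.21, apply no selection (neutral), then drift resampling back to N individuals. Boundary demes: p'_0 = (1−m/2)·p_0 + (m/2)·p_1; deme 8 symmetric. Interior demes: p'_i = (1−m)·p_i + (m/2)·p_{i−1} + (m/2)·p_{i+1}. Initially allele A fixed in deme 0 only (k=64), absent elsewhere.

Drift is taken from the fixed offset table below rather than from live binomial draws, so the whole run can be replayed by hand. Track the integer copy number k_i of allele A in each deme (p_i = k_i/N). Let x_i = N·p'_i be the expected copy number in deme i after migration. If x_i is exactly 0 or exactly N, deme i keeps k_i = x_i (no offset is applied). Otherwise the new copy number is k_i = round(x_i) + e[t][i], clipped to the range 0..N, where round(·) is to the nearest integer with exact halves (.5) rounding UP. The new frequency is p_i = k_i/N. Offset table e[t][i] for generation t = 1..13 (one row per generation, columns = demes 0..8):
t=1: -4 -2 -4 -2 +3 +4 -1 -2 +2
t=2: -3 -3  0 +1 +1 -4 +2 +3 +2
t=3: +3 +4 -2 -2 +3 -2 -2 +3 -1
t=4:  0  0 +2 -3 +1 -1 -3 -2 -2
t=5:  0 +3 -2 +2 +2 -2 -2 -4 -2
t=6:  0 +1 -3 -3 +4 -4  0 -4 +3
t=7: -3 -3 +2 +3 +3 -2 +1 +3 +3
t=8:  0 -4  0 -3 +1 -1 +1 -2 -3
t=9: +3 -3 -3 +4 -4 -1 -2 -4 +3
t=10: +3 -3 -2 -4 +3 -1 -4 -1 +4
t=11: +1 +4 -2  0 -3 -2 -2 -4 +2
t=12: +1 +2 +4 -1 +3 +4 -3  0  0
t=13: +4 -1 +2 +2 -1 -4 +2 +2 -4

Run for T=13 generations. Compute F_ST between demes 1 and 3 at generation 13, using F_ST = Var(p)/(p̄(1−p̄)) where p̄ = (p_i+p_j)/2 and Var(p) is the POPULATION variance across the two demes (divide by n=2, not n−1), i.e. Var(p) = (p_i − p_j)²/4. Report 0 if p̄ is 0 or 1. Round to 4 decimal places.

0.0816

t=0: k=[64 0 0 0 0 0 0 0 0]
t=1: x=[57.2800 6.7200 0.0000 0.0000 0.0000 0.0000 0.0000 0.0000 0.0000] k=[53 5 0 0 0 0 0 0 0]
t=2: x=[47.9600 9.5150 0.5250 0.0000 0.0000 0.0000 0.0000 0.0000 0.0000] k=[45 7 1 0 0 0 0 0 0]
t=3: x=[41.0100 10.3600 1.5250 0.1050 0.0000 0.0000 0.0000 0.0000 0.0000] k=[44 14 0 0 0 0 0 0 0]
t=4: x=[40.8500 15.6800 1.4700 0.0000 0.0000 0.0000 0.0000 0.0000 0.0000] k=[41 16 3 0 0 0 0 0 0]
t=5: x=[38.3750 17.2600 4.0500 0.3150 0.0000 0.0000 0.0000 0.0000 0.0000] k=[38 20 2 2 0 0 0 0 0]
t=6: x=[36.1100 20.0000 3.8900 1.7900 0.2100 0.0000 0.0000 0.0000 0.0000] k=[36 21 1 0 4 0 0 0 0]
t=7: x=[34.4250 20.4750 2.9950 0.5250 3.1600 0.4200 0.0000 0.0000 0.0000] k=[31 17 5 4 6 0 0 0 0]
t=8: x=[29.5300 17.2100 6.1550 4.3150 5.1600 0.6300 0.0000 0.0000 0.0000] k=[30 13 6 1 6 0 0 0 0]
t=9: x=[28.2150 14.0500 6.2100 2.0500 4.8450 0.6300 0.0000 0.0000 0.0000] k=[31 11 3 6 1 0 0 0 0]
t=10: x=[28.9000 12.2600 4.1550 5.1600 1.4200 0.1050 0.0000 0.0000 0.0000] k=[32 9 2 1 4 0 0 0 0]
t=11: x=[29.5850 10.6800 2.6300 1.4200 3.2650 0.4200 0.0000 0.0000 0.0000] k=[31 15 1 1 0 0 0 0 0]
t=12: x=[29.3200 15.2100 2.4700 0.8950 0.1050 0.0000 0.0000 0.0000 0.0000] k=[30 17 6 0 3 0 0 0 0]
t=13: x=[28.6350 17.2100 6.5250 0.9450 2.3700 0.3150 0.0000 0.0000 0.0000] k=[33 16 9 3 1 0 0 0 0]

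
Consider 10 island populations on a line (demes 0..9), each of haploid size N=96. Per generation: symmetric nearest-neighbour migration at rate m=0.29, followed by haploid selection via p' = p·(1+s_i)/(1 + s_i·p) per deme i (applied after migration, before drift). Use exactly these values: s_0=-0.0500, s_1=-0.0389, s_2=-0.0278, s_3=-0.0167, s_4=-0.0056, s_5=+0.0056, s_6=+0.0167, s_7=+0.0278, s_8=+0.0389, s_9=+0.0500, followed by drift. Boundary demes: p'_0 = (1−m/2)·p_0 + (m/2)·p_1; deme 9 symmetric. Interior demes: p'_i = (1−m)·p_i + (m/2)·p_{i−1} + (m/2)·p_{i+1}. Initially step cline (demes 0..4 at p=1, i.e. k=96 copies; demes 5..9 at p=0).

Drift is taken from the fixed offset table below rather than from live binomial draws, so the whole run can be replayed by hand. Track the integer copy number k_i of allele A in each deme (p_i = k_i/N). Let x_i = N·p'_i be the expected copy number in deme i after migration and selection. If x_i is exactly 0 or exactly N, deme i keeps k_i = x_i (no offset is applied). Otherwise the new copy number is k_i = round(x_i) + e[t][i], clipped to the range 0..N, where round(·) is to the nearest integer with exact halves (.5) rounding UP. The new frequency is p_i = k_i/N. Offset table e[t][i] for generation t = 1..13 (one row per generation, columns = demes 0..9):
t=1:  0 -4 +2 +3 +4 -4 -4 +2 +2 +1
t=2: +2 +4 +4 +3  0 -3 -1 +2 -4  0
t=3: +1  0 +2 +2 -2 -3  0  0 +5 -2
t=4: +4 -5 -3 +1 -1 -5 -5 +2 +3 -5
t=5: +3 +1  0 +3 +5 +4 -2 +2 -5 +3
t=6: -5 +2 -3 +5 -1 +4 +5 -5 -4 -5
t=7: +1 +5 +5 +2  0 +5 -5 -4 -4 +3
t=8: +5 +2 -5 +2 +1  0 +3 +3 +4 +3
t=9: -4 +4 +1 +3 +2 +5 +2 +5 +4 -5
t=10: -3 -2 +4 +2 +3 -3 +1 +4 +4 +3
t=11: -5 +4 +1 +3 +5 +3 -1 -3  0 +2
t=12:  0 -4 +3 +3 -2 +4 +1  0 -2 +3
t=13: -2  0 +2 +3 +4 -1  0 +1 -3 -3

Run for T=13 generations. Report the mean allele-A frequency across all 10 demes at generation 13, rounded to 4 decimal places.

t=0: k=[96 96 96 96 96 0 0 0 0 0]
t=1: x=[96.0000 96.0000 96.0000 96.0000 82.0130 13.9866 0.0000 0.0000 0.0000 0.0000] k=[96 96 96 96 86 10 0 0 0 0]
t=2: x=[96.0000 96.0000 96.0000 94.5258 76.3424 19.6572 1.4738 0.0000 0.0000 0.0000] k=[96 96 96 96 76 17 0 0 0 0]
t=3: x=[96.0000 96.0000 96.0000 93.0523 70.2393 23.1881 2.5051 0.0000 0.0000 0.0000] k=[96 96 96 95 68 20 3 0 0 0]
t=4: x=[96.0000 96.0000 95.8509 91.1531 64.8369 24.5970 5.1095 0.4470 0.0000 0.0000] k=[96 96 93 92 64 20 0 2 0 0]
t=5: x=[96.0000 95.5475 93.2148 87.9618 61.5561 23.5792 3.2415 1.4589 0.3012 0.0000] k=[96 96 93 91 67 28 1 3 0 0]
t=6: x=[96.0000 95.5475 93.0659 87.6830 64.7067 29.8548 5.2871 2.3367 0.4518 0.0000] k=[96 96 90 93 64 34 10 0 0 0]
t=7: x=[96.0000 95.0951 91.1775 88.2407 63.7348 34.9941 12.2054 1.4897 0.0000 0.0000] k=[96 96 96 90 64 40 7 0 0 0]
t=8: x=[96.0000 96.0000 95.1054 86.9631 64.1706 38.8241 10.9294 1.0429 0.0000 0.0000] k=[96 96 90 89 65 39 14 4 0 0]
t=9: x=[96.0000 95.0951 90.5827 85.5087 64.5914 39.2745 16.3990 4.9983 0.6024 0.0000] k=[96 96 92 89 67 44 18 10 5 0]
t=10: x=[96.0000 95.3967 92.0393 86.0964 66.7409 43.6979 20.8793 10.6928 5.1840 0.7610] k=[96 93 96 88 70 41 22 15 9 4]
t=11: x=[95.5422 93.7858 94.3602 86.4055 68.2944 42.5823 24.0372 15.4981 9.4657 4.9491] k=[91 96 95 89 73 46 23 12 9 7]
t=12: x=[91.5105 95.0951 94.2266 87.4193 71.3021 46.7139 25.0454 13.4745 9.4657 7.6255] k=[92 91 96 90 69 51 26 13 7 11]
t=13: x=[91.6467 91.7103 94.3602 87.6982 69.3270 50.1188 28.0678 14.3464 8.7487 10.8819] k=[90 92 96 91 73 49 28 15 6 8]

0.5708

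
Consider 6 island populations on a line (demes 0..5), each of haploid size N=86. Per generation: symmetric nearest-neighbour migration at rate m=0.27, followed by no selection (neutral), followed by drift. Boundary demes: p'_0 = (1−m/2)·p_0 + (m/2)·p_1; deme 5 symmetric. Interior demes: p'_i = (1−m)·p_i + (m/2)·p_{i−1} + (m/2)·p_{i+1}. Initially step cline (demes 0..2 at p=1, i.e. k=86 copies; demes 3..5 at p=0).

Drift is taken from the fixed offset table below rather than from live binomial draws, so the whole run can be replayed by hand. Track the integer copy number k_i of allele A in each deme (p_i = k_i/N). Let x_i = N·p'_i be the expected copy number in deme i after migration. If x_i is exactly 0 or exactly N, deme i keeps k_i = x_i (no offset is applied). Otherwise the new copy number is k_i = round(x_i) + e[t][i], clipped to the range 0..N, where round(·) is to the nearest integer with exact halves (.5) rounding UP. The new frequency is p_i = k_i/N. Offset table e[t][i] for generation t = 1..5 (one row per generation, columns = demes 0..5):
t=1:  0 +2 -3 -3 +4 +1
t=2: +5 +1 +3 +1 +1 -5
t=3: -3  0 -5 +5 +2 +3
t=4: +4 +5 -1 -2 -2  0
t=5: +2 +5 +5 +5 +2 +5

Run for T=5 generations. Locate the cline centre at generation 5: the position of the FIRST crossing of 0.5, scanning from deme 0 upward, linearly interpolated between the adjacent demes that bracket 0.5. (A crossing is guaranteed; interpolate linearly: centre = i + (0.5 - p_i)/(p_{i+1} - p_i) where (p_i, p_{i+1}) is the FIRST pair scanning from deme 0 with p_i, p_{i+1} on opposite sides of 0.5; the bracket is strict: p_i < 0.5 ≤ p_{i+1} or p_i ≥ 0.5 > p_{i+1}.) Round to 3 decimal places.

2.621

t=0: k=[86 86 86 0 0 0]
t=1: x=[86.0000 86.0000 74.3900 11.6100 0.0000 0.0000] k=[86 86 71 9 0 0]
t=2: x=[86.0000 83.9750 64.6550 16.1550 1.2150 0.0000] k=[86 85 68 17 2 0]
t=3: x=[85.8650 82.8400 63.4100 21.8600 3.7550 0.2700] k=[83 83 58 27 6 3]
t=4: x=[83.0000 79.6250 57.1900 28.3500 8.4300 3.4050] k=[86 85 56 26 6 3]
t=5: x=[85.8650 81.2200 55.8650 27.3500 8.2950 3.4050] k=[86 86 61 32 10 8]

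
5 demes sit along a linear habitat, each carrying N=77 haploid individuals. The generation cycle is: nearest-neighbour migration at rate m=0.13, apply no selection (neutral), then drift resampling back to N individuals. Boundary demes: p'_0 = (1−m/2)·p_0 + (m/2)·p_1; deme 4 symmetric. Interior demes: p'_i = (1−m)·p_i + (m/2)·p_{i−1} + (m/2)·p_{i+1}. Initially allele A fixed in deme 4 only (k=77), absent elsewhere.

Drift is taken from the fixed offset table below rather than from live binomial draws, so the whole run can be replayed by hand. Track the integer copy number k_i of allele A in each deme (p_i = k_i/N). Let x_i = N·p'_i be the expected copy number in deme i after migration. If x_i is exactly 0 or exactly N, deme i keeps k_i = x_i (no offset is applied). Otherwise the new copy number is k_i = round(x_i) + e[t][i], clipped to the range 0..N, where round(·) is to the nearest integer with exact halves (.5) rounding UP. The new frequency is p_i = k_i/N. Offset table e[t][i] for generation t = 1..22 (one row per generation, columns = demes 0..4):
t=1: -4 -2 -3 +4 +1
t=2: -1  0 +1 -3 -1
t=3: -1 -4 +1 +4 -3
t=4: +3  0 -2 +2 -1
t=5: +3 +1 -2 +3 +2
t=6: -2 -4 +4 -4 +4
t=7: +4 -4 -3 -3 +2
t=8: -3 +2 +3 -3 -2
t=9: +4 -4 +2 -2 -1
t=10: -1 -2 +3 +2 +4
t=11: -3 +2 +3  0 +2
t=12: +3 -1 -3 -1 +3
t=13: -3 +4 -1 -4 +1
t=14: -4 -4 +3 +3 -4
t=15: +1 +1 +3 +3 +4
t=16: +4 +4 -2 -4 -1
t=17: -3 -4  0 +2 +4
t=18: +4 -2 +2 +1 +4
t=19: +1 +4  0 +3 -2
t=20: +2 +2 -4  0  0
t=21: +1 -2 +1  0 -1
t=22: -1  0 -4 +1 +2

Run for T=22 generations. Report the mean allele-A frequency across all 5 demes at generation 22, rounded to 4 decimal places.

t=0: k=[0 0 0 0 77]
t=1: x=[0.0000 0.0000 0.0000 5.0050 71.9950] k=[0 0 0 9 73]
t=2: x=[0.0000 0.0000 0.5850 12.5750 68.8400] k=[0 0 2 10 68]
t=3: x=[0.0000 0.1300 2.3900 13.2500 64.2300] k=[0 0 3 17 61]
t=4: x=[0.0000 0.1950 3.7150 18.9500 58.1400] k=[0 0 2 21 57]
t=5: x=[0.0000 0.1300 3.1050 22.1050 54.6600] k=[0 1 1 25 57]
t=6: x=[0.0650 0.9350 2.5600 25.5200 54.9200] k=[0 0 7 22 59]
t=7: x=[0.0000 0.4550 7.5200 23.4300 56.5950] k=[0 0 5 20 59]
t=8: x=[0.0000 0.3250 5.6500 21.5600 56.4650] k=[0 2 9 19 54]
t=9: x=[0.1300 2.3250 9.1950 20.6250 51.7250] k=[4 0 11 19 51]
t=10: x=[3.7400 0.9750 10.8050 20.5600 48.9200] k=[3 0 14 23 53]
t=11: x=[2.8050 1.1050 13.6750 24.3650 51.0500] k=[0 3 17 24 53]
t=12: x=[0.1950 3.7150 16.5450 25.4300 51.1150] k=[3 3 14 24 54]
t=13: x=[3.0000 3.7150 13.9350 25.3000 52.0500] k=[0 8 13 21 53]
t=14: x=[0.5200 7.8050 13.1950 22.5600 50.9200] k=[0 4 16 26 47]
t=15: x=[0.2600 4.5200 15.8700 26.7150 45.6350] k=[1 6 19 30 50]
t=16: x=[1.3250 6.5200 18.8700 30.5850 48.7000] k=[5 11 17 27 48]
t=17: x=[5.3900 11.0000 17.2600 27.7150 46.6350] k=[2 7 17 30 51]
t=18: x=[2.3250 7.3250 17.1950 30.5200 49.6350] k=[6 5 19 32 54]
t=19: x=[5.9350 5.9750 18.9350 32.5850 52.5700] k=[7 10 19 36 51]
t=20: x=[7.1950 10.3900 19.5200 35.8700 50.0250] k=[9 12 16 36 50]
t=21: x=[9.1950 12.0650 17.0400 35.6100 49.0900] k=[10 10 18 36 48]
t=22: x=[10.0000 10.5200 18.6500 35.6100 47.2200] k=[9 11 15 37 49]

0.3143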